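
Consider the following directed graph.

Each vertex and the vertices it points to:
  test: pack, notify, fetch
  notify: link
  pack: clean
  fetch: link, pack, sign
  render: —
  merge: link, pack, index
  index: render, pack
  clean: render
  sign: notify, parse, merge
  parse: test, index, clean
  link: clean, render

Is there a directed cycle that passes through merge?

No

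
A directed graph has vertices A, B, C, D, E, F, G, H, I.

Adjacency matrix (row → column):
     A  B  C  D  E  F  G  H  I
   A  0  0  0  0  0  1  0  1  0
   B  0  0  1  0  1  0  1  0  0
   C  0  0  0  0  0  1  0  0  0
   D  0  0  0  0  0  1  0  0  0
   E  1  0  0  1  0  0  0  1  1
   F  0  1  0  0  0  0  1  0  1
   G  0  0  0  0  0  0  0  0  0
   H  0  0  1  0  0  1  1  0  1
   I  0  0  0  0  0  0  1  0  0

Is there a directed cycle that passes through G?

No

G lies on a cycle iff there is a path from G back to itself.
Exploring from G, it never reaches itself; equivalently, its strongly connected component is a singleton.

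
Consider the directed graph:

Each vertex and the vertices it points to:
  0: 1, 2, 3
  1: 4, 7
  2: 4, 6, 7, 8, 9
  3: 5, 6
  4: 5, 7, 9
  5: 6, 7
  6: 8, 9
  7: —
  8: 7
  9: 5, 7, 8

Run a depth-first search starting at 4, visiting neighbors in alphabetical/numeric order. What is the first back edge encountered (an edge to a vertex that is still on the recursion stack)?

DFS from 4 (visiting neighbors in alphabetical/numeric order); mark gray on enter, black on exit:
4 gray
  5 gray
    6 gray
      8 gray
        7 gray
        7 black
      8 black
      9 gray
        9→5: 5 is gray → back edge
First back edge: 9 → 5.

9→5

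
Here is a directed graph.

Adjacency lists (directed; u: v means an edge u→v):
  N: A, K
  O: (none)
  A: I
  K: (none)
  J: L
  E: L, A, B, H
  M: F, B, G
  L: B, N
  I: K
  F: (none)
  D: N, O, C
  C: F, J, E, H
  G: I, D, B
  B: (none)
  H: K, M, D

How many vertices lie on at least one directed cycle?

A vertex is on a directed cycle iff it belongs to a strongly connected component of size ≥ 2 (or has a self-loop).
The vertices on cycles are {C, D, E, G, H, M} — 6 in total.

6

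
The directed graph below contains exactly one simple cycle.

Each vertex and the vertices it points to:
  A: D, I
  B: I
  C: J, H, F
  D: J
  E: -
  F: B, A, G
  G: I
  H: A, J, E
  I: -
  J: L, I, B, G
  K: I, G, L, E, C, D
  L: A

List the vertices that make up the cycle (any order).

DFS with gray/black marking from L:
L gray
  A gray
    D gray
      J gray
        J→L: L is gray → back edge
Back edge closes the cycle L → A → D → J → L; its vertices are {A, D, J, L}.

A, D, J, L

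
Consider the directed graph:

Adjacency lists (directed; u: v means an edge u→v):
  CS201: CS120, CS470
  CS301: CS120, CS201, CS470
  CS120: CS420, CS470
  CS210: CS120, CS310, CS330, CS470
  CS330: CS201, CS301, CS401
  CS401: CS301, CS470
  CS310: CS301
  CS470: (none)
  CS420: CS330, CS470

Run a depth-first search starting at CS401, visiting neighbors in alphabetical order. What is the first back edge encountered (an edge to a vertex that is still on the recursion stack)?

CS201→CS120

DFS from CS401 (visiting neighbors in alphabetical order); mark gray on enter, black on exit:
CS401 gray
  CS301 gray
    CS120 gray
      CS420 gray
        CS330 gray
          CS201 gray
            CS201→CS120: CS120 is gray → back edge
First back edge: CS201 → CS120.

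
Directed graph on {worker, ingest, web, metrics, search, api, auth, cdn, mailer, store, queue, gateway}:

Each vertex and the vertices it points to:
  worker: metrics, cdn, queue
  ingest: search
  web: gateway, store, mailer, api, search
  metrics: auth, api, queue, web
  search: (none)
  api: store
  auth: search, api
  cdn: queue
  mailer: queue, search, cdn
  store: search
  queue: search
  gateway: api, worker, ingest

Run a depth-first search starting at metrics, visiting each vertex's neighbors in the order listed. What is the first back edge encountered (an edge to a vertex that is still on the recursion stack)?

DFS from metrics (visiting each vertex's neighbors in the order listed); mark gray on enter, black on exit:
metrics gray
  auth gray
    search gray
    search black
    api gray
      store gray
        store→search: search black — skip
      store black
    api black
  auth black
  metrics→api: api black — skip
  queue gray
    queue→search: search black — skip
  queue black
  web gray
    gateway gray
      gateway→api: api black — skip
      worker gray
        worker→metrics: metrics is gray → back edge
First back edge: worker → metrics.

worker->metrics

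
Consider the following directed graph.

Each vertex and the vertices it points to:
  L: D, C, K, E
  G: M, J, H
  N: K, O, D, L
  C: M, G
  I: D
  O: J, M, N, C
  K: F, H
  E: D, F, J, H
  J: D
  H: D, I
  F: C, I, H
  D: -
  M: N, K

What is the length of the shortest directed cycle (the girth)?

For each vertex v, BFS finds the shortest path from v back to v.
The shortest such closed walk is N → O → N, length 2.

2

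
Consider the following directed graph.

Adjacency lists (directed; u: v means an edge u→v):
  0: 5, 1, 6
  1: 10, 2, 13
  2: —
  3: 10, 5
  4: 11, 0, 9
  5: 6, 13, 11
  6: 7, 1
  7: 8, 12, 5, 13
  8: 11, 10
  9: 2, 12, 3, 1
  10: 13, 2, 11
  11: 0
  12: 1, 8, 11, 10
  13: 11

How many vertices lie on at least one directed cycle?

10

A vertex is on a directed cycle iff it belongs to a strongly connected component of size ≥ 2 (or has a self-loop).
The vertices on cycles are {0, 1, 5, 6, 7, 8, 10, 11, 12, 13} — 10 in total.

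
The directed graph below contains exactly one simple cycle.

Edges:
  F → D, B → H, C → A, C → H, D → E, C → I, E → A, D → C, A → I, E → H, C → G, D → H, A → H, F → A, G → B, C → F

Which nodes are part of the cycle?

DFS with gray/black marking from C:
C gray
  H gray
  H black
  F gray
    D gray
      D→H: H black — skip
      D→C: C is gray → back edge
Back edge closes the cycle C → F → D → C; its vertices are {C, D, F}.

C, D, F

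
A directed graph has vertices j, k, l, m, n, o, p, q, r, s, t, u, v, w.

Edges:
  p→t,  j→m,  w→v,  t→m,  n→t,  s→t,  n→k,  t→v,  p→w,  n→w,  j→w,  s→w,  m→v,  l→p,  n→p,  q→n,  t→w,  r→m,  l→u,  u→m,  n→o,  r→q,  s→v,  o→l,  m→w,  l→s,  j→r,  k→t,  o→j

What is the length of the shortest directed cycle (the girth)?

5

For each vertex v, BFS finds the shortest path from v back to v.
The shortest such closed walk is n → o → j → r → q → n, length 5.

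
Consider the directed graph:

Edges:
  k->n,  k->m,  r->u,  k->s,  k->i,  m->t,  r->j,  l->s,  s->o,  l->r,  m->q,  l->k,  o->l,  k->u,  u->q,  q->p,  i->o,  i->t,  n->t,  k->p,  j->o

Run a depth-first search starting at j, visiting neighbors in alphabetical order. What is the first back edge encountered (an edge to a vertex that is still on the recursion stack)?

i->o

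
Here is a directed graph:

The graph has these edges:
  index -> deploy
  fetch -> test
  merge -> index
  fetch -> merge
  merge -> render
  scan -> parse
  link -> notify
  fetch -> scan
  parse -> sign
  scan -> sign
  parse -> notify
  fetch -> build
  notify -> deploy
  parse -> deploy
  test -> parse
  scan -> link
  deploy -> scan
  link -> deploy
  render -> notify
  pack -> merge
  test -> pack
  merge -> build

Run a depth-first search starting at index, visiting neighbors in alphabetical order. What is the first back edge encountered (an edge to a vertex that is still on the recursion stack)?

link->deploy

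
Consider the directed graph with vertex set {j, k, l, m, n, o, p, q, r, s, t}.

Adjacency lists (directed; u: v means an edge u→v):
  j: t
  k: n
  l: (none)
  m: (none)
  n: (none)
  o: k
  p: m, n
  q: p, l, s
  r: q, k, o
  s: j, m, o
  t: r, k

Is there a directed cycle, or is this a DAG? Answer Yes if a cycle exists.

DFS with white/gray/black marking, starting from n:
n gray
n black
j gray
  t gray
    r gray
      q gray
        p gray
          m gray
          m black
          p→n: n black — skip
        p black
        l gray
        l black
        s gray
          s→j: j is gray → back edge
Back edge found, so a cycle exists: j → t → r → q → s → j.

Yes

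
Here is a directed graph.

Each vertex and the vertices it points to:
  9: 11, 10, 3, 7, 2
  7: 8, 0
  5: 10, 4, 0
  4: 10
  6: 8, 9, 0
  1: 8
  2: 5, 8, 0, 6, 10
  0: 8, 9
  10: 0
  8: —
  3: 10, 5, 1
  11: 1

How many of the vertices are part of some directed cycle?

A vertex is on a directed cycle iff it belongs to a strongly connected component of size ≥ 2 (or has a self-loop).
The vertices on cycles are {0, 2, 3, 4, 5, 6, 7, 9, 10} — 9 in total.

9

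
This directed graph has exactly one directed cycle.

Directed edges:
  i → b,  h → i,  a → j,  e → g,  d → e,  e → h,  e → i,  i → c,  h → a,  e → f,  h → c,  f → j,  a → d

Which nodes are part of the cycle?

DFS with gray/black marking from d:
d gray
  e gray
    i gray
      c gray
      c black
      b gray
      b black
    i black
    g gray
    g black
    f gray
      j gray
      j black
    f black
    h gray
      h→i: i black — skip
      h→c: c black — skip
      a gray
        a→d: d is gray → back edge
Back edge closes the cycle d → e → h → a → d; its vertices are {a, d, e, h}.

a, d, e, h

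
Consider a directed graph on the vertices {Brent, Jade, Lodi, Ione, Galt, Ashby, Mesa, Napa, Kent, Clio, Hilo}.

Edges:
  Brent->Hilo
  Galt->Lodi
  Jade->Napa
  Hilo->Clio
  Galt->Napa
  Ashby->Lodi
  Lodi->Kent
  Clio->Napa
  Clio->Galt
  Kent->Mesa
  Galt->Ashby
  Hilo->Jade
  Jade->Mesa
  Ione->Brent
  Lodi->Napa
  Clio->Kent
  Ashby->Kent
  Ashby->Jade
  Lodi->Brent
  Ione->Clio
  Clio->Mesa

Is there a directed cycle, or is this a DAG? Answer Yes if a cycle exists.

Yes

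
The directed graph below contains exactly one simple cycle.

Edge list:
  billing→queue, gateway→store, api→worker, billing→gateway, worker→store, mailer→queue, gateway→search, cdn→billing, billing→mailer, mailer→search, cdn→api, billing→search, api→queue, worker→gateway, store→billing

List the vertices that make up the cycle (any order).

DFS with gray/black marking from billing:
billing gray
  queue gray
  queue black
  gateway gray
    search gray
    search black
    store gray
      store→billing: billing is gray → back edge
Back edge closes the cycle billing → gateway → store → billing; its vertices are {store, billing, gateway}.

store, billing, gateway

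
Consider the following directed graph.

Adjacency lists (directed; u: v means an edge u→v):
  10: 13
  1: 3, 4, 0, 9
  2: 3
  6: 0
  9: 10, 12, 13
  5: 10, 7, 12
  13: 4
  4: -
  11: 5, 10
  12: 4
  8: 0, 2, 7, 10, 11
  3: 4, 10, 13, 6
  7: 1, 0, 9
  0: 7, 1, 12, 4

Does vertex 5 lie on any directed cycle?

5 lies on a cycle iff there is a path from 5 back to itself.
Exploring from 5, it never reaches itself; equivalently, its strongly connected component is a singleton.

No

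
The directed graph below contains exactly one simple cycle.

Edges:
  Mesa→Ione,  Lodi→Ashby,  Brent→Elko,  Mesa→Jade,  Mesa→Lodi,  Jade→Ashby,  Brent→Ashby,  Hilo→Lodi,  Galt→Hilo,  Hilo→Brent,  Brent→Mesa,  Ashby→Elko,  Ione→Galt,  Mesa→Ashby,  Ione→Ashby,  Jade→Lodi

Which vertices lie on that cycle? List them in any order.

DFS with gray/black marking from Galt:
Galt gray
  Hilo gray
    Brent gray
      Mesa gray
        Lodi gray
          Ashby gray
            Elko gray
            Elko black
          Ashby black
        Lodi black
        Jade gray
          Jade→Ashby: Ashby black — skip
          Jade→Lodi: Lodi black — skip
        Jade black
        Ione gray
          Ione→Galt: Galt is gray → back edge
Back edge closes the cycle Galt → Hilo → Brent → Mesa → Ione → Galt; its vertices are {Galt, Hilo, Ione, Mesa, Brent}.

Galt, Hilo, Ione, Mesa, Brent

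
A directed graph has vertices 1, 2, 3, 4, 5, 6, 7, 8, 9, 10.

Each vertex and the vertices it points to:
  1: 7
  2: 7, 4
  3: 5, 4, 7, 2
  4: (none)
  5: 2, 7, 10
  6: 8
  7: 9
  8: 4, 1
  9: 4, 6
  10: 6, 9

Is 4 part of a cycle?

4 lies on a cycle iff there is a path from 4 back to itself.
Exploring from 4, it never reaches itself; equivalently, its strongly connected component is a singleton.

No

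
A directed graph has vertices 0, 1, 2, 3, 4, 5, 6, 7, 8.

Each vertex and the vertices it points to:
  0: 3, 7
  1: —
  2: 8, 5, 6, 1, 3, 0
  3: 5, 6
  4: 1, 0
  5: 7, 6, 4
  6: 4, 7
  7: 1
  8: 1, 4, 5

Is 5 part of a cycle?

5 is on a cycle iff 5 can reach itself via ≥1 edge.
5 → 4 → 0 → 3 → 5 — yes.

Yes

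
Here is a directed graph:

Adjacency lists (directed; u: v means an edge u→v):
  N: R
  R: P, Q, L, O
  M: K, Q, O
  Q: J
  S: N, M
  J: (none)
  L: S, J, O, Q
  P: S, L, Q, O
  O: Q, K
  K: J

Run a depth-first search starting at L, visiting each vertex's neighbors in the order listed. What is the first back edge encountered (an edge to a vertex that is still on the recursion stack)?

DFS from L (visiting each vertex's neighbors in the order listed); mark gray on enter, black on exit:
L gray
  S gray
    N gray
      R gray
        P gray
          P→S: S is gray → back edge
First back edge: P → S.

P->S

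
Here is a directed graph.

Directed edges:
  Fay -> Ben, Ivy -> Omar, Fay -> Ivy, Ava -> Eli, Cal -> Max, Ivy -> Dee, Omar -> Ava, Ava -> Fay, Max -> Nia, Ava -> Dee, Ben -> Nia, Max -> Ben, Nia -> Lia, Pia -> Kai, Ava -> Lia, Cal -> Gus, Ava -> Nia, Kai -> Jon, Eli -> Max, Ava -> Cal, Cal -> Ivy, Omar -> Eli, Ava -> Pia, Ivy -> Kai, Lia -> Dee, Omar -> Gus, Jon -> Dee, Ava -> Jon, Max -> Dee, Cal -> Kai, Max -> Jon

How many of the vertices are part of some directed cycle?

5

A vertex is on a directed cycle iff it belongs to a strongly connected component of size ≥ 2 (or has a self-loop).
The vertices on cycles are {Ava, Cal, Fay, Ivy, Omar} — 5 in total.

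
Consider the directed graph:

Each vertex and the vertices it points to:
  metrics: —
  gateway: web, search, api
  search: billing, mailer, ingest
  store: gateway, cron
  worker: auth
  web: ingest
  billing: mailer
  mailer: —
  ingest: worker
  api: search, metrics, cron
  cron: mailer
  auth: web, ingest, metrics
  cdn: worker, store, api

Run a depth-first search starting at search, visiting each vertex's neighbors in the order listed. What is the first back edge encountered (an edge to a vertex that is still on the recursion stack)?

web->ingest

DFS from search (visiting each vertex's neighbors in the order listed); mark gray on enter, black on exit:
search gray
  billing gray
    mailer gray
    mailer black
  billing black
  search→mailer: mailer black — skip
  ingest gray
    worker gray
      auth gray
        web gray
          web→ingest: ingest is gray → back edge
First back edge: web → ingest.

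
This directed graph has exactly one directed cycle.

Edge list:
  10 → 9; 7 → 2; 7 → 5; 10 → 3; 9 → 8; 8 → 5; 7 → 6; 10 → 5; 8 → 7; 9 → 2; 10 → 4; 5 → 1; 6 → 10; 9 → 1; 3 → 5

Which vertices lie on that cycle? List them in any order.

6, 7, 8, 9, 10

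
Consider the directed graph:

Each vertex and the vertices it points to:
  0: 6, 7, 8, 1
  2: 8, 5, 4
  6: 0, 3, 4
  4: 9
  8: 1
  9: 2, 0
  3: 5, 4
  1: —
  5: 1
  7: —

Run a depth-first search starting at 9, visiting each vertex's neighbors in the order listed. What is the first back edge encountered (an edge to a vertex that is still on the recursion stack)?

DFS from 9 (visiting each vertex's neighbors in the order listed); mark gray on enter, black on exit:
9 gray
  2 gray
    8 gray
      1 gray
      1 black
    8 black
    5 gray
      5→1: 1 black — skip
    5 black
    4 gray
      4→9: 9 is gray → back edge
First back edge: 4 → 9.

4→9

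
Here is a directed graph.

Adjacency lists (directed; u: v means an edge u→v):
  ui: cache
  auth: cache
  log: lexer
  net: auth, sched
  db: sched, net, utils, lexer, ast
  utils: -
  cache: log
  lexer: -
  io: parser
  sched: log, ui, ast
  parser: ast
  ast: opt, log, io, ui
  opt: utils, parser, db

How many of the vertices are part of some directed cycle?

7

A vertex is on a directed cycle iff it belongs to a strongly connected component of size ≥ 2 (or has a self-loop).
The vertices on cycles are {db, io, ast, net, opt, sched, parser} — 7 in total.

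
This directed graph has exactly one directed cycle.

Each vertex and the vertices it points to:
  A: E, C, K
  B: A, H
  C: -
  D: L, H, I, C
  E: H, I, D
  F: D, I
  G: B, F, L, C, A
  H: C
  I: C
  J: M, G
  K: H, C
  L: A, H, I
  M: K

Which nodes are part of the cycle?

A, D, E, L

DFS with gray/black marking from L:
L gray
  A gray
    E gray
      H gray
        C gray
        C black
      H black
      I gray
        I→C: C black — skip
      I black
      D gray
        D→L: L is gray → back edge
Back edge closes the cycle L → A → E → D → L; its vertices are {A, D, E, L}.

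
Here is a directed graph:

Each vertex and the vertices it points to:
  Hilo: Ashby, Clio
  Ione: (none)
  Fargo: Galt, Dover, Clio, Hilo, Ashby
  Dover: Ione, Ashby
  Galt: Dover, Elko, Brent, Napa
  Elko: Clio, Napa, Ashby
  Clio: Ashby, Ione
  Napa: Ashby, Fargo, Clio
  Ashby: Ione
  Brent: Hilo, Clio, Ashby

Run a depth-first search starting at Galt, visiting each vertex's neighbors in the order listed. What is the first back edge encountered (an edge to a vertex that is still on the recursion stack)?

DFS from Galt (visiting each vertex's neighbors in the order listed); mark gray on enter, black on exit:
Galt gray
  Dover gray
    Ione gray
    Ione black
    Ashby gray
      Ashby→Ione: Ione black — skip
    Ashby black
  Dover black
  Elko gray
    Clio gray
      Clio→Ashby: Ashby black — skip
      Clio→Ione: Ione black — skip
    Clio black
    Napa gray
      Napa→Ashby: Ashby black — skip
      Fargo gray
        Fargo→Galt: Galt is gray → back edge
First back edge: Fargo → Galt.

Fargo->Galt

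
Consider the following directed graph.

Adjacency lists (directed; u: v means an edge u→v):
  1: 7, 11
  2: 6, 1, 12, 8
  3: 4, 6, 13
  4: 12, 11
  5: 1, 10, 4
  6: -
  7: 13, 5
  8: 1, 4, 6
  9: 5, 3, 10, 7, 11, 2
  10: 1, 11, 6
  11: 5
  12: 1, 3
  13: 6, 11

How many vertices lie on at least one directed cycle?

A vertex is on a directed cycle iff it belongs to a strongly connected component of size ≥ 2 (or has a self-loop).
The vertices on cycles are {1, 3, 4, 5, 7, 10, 11, 12, 13} — 9 in total.

9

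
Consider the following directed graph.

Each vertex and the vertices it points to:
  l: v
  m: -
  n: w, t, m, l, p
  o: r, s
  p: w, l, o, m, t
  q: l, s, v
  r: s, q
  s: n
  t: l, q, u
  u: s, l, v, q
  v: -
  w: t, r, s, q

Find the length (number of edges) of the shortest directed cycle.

For each vertex v, BFS finds the shortest path from v back to v.
The shortest such closed walk is n → w → s → n, length 3.

3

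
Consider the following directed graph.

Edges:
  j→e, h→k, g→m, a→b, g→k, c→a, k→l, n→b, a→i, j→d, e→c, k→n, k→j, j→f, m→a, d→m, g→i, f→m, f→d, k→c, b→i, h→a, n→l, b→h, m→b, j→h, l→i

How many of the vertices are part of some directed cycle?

11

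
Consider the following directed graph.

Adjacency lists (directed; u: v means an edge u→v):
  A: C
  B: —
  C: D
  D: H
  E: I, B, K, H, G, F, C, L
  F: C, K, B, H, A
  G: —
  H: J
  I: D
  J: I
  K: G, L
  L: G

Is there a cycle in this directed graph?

Yes

DFS with white/gray/black marking, starting from J:
J gray
  I gray
    D gray
      H gray
        H→J: J is gray → back edge
Back edge found, so a cycle exists: J → I → D → H → J.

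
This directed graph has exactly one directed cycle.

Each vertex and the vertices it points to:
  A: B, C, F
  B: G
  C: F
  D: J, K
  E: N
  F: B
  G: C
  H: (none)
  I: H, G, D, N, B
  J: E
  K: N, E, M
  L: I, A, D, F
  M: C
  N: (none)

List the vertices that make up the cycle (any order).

B, C, F, G

DFS with gray/black marking from F:
F gray
  B gray
    G gray
      C gray
        C→F: F is gray → back edge
Back edge closes the cycle F → B → G → C → F; its vertices are {B, C, F, G}.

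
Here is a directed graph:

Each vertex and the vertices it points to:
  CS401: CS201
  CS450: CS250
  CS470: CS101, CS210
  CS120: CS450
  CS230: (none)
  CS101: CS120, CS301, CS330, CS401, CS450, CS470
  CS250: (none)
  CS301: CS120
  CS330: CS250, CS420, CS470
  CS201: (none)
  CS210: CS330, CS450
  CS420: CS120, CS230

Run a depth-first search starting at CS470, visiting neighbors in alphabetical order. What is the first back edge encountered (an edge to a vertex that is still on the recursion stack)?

CS330→CS470

DFS from CS470 (visiting neighbors in alphabetical order); mark gray on enter, black on exit:
CS470 gray
  CS101 gray
    CS120 gray
      CS450 gray
        CS250 gray
        CS250 black
      CS450 black
    CS120 black
    CS301 gray
      CS301→CS120: CS120 black — skip
    CS301 black
    CS330 gray
      CS330→CS250: CS250 black — skip
      CS420 gray
        CS420→CS120: CS120 black — skip
        CS230 gray
        CS230 black
      CS420 black
      CS330→CS470: CS470 is gray → back edge
First back edge: CS330 → CS470.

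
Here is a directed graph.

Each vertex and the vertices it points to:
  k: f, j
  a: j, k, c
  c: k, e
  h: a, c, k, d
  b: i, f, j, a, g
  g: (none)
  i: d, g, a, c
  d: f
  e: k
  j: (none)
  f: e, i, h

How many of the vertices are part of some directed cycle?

8

A vertex is on a directed cycle iff it belongs to a strongly connected component of size ≥ 2 (or has a self-loop).
The vertices on cycles are {a, c, d, e, f, h, i, k} — 8 in total.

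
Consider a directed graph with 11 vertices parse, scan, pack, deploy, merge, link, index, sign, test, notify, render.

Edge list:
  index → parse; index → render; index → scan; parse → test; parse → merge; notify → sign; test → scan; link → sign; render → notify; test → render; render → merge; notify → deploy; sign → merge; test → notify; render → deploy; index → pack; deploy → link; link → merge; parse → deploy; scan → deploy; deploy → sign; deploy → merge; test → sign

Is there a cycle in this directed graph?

No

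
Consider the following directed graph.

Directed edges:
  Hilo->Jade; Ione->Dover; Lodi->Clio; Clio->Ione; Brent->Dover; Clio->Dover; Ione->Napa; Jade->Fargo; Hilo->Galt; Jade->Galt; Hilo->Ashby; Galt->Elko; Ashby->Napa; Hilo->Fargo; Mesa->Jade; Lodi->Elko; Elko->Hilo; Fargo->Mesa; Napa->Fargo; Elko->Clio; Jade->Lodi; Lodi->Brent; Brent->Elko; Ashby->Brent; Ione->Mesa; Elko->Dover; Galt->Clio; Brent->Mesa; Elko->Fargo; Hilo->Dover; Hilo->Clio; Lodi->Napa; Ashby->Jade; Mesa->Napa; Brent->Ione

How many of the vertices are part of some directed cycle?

A vertex is on a directed cycle iff it belongs to a strongly connected component of size ≥ 2 (or has a self-loop).
The vertices on cycles are {Clio, Elko, Galt, Hilo, Ione, Jade, Lodi, Mesa, Napa, Ashby, Brent, Fargo} — 12 in total.

12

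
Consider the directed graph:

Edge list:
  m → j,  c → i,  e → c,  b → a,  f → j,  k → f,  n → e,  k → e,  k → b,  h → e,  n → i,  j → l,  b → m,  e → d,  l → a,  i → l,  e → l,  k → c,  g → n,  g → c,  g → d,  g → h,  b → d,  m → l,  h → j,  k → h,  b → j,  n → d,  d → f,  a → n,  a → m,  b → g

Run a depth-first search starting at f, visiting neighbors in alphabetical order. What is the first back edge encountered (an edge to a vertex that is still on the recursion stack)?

m->j

DFS from f (visiting neighbors in alphabetical order); mark gray on enter, black on exit:
f gray
  j gray
    l gray
      a gray
        m gray
          m→j: j is gray → back edge
First back edge: m → j.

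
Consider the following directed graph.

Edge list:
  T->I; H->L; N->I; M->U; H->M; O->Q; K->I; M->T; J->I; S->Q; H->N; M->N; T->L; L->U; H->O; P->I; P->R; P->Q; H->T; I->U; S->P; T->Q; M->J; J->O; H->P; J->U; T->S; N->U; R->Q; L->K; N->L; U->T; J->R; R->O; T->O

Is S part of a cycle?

Yes

S is on a cycle iff S can reach itself via ≥1 edge.
S → P → I → U → T → S — yes.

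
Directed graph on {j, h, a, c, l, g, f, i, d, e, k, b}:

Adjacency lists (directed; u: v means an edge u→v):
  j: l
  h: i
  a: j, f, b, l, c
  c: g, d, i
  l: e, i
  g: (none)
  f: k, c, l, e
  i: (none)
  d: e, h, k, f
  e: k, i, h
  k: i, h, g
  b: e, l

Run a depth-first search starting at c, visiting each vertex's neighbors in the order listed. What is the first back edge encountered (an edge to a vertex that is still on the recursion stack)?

DFS from c (visiting each vertex's neighbors in the order listed); mark gray on enter, black on exit:
c gray
  g gray
  g black
  d gray
    e gray
      k gray
        i gray
        i black
        h gray
          h→i: i black — skip
        h black
        k→g: g black — skip
      k black
      e→i: i black — skip
      e→h: h black — skip
    e black
    d→h: h black — skip
    d→k: k black — skip
    f gray
      f→k: k black — skip
      f→c: c is gray → back edge
First back edge: f → c.

f->c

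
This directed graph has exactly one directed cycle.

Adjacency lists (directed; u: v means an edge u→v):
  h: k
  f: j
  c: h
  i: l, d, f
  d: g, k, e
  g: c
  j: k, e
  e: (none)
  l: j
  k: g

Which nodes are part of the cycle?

c, g, h, k

DFS with gray/black marking from g:
g gray
  c gray
    h gray
      k gray
        k→g: g is gray → back edge
Back edge closes the cycle g → c → h → k → g; its vertices are {c, g, h, k}.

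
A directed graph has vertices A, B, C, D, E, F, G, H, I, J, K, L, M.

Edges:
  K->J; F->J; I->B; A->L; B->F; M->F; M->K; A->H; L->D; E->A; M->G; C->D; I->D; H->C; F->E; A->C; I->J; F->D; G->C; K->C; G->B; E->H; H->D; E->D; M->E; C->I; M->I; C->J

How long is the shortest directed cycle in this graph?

6

For each vertex v, BFS finds the shortest path from v back to v.
The shortest such closed walk is E → H → C → I → B → F → E, length 6.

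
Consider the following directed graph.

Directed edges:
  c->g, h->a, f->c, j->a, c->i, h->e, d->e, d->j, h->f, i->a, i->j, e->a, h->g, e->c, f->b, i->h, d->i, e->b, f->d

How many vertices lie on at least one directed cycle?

6

A vertex is on a directed cycle iff it belongs to a strongly connected component of size ≥ 2 (or has a self-loop).
The vertices on cycles are {c, d, e, f, h, i} — 6 in total.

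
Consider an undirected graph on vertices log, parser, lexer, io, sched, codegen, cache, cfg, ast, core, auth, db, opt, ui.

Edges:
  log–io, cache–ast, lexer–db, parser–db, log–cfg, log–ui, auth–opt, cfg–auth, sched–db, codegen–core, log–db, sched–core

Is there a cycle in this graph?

DFS, tracking each vertex's parent; an edge to a visited non-parent vertex closes a cycle.
Start from cache:
visit cache (parent –)
  visit ast (parent cache)
    ast–cache: parent, skip
visit log (parent –)
  visit cfg (parent log)
    cfg–log: parent, skip
    visit auth (parent cfg)
      auth–cfg: parent, skip
      visit opt (parent auth)
        opt–auth: parent, skip
  visit io (parent log)
    io–log: parent, skip
  visit db (parent log)
    visit sched (parent db)
      sched–db: parent, skip
      visit core (parent sched)
        visit codegen (parent core)
          codegen–core: parent, skip
        core–sched: parent, skip
    visit parser (parent db)
      parser–db: parent, skip
    db–log: parent, skip
    visit lexer (parent db)
      lexer–db: parent, skip
  visit ui (parent log)
    ui–log: parent, skip
No non-parent visited neighbor found — the graph is a forest.

No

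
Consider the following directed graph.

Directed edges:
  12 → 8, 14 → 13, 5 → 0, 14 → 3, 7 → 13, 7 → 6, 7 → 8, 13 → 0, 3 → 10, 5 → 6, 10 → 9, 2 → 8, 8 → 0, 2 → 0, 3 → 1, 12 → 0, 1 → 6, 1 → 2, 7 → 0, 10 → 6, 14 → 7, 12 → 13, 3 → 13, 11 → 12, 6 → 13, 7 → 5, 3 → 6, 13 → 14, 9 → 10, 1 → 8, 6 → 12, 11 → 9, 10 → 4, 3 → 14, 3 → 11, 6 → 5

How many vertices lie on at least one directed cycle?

11

A vertex is on a directed cycle iff it belongs to a strongly connected component of size ≥ 2 (or has a self-loop).
The vertices on cycles are {1, 3, 5, 6, 7, 9, 10, 11, 12, 13, 14} — 11 in total.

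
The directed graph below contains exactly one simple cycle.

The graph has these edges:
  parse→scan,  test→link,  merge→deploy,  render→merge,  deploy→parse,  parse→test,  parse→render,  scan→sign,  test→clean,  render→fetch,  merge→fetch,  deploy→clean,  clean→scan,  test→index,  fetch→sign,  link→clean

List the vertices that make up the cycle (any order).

DFS with gray/black marking from parse:
parse gray
  scan gray
    sign gray
    sign black
  scan black
  test gray
    index gray
    index black
    clean gray
      clean→scan: scan black — skip
    clean black
    link gray
      link→clean: clean black — skip
    link black
  test black
  render gray
    merge gray
      fetch gray
        fetch→sign: sign black — skip
      fetch black
      deploy gray
        deploy→parse: parse is gray → back edge
Back edge closes the cycle parse → render → merge → deploy → parse; its vertices are {merge, parse, deploy, render}.

merge, parse, deploy, render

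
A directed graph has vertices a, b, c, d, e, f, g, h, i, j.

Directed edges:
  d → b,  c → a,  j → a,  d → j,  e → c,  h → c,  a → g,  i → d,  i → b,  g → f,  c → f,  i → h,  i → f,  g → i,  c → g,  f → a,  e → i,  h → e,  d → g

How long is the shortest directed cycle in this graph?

For each vertex v, BFS finds the shortest path from v back to v.
The shortest such closed walk is i → h → e → i, length 3.

3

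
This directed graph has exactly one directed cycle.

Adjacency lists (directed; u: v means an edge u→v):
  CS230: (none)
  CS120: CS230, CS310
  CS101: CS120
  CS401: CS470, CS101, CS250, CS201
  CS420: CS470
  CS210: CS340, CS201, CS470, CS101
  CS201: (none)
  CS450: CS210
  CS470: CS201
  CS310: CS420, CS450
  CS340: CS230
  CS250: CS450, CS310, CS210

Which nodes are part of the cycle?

CS101, CS120, CS210, CS310, CS450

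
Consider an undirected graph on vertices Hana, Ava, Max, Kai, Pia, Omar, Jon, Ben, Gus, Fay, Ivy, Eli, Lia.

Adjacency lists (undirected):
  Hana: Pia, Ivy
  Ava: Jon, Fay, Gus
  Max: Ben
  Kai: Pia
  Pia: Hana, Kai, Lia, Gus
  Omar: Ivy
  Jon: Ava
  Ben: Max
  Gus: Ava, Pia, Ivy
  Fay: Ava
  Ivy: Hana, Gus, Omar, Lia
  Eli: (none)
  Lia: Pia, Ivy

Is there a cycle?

Yes

DFS, tracking each vertex's parent; an edge to a visited non-parent vertex closes a cycle.
Start from Jon:
visit Jon (parent –)
  visit Ava (parent Jon)
    Ava–Jon: parent, skip
    visit Fay (parent Ava)
      Fay–Ava: parent, skip
    visit Gus (parent Ava)
      Gus–Ava: parent, skip
      visit Pia (parent Gus)
        visit Hana (parent Pia)
          Hana–Pia: parent, skip
          visit Ivy (parent Hana)
            Ivy–Hana: parent, skip
            Ivy–Gus: Gus visited and ≠ parent → cycle
Cycle: Gus – Pia – Hana – Ivy – Gus.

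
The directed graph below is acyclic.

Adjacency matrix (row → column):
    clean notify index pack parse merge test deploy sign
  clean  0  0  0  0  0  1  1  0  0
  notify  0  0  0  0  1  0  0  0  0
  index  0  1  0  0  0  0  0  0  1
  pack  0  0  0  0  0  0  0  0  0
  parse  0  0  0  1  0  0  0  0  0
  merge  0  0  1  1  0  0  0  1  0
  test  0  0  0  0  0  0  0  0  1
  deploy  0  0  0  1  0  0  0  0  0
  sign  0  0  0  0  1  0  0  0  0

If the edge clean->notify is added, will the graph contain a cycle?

No

Adding clean→notify creates a cycle iff notify can already reach clean.
Explore from notify: no path reaches clean. The graph stays acyclic.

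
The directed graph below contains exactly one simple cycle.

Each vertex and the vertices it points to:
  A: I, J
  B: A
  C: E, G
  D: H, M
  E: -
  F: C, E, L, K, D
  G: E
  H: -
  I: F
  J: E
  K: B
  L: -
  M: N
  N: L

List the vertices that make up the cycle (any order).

A, B, F, I, K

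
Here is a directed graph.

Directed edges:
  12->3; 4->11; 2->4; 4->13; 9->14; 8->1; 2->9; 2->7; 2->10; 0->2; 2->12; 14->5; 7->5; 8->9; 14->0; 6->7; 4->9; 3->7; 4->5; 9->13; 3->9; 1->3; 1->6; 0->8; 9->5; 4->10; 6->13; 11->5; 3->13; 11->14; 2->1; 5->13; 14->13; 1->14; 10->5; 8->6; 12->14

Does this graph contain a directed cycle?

Yes

DFS with white/gray/black marking, starting from 9:
9 gray
  5 gray
    13 gray
    13 black
  5 black
  14 gray
    0 gray
      8 gray
        6 gray
          7 gray
            7→5: 5 black — skip
          7 black
          6→13: 13 black — skip
        6 black
        1 gray
          1→6: 6 black — skip
          3 gray
            3→9: 9 is gray → back edge
Back edge found, so a cycle exists: 9 → 14 → 0 → 8 → 1 → 3 → 9.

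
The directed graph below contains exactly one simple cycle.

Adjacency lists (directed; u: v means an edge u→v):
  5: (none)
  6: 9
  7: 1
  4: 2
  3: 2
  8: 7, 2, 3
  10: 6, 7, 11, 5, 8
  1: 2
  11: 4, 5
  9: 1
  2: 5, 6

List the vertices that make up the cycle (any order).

1, 2, 6, 9

DFS with gray/black marking from 6:
6 gray
  9 gray
    1 gray
      2 gray
        5 gray
        5 black
        2→6: 6 is gray → back edge
Back edge closes the cycle 6 → 9 → 1 → 2 → 6; its vertices are {1, 2, 6, 9}.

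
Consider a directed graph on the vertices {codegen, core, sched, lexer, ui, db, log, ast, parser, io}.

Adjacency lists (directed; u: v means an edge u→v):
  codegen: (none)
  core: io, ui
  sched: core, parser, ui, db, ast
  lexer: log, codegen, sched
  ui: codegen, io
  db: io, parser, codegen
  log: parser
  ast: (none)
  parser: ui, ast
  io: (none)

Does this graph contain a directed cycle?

No

DFS with white/gray/black marking, starting from io:
io gray
io black
codegen gray
codegen black
core gray
  core→io: io black — skip
  ui gray
    ui→codegen: codegen black — skip
    ui→io: io black — skip
  ui black
core black
sched gray
  sched→core: core black — skip
  parser gray
    parser→ui: ui black — skip
    ast gray
    ast black
  parser black
  sched→ui: ui black — skip
  db gray
    db→io: io black — skip
    db→parser: parser black — skip
    db→codegen: codegen black — skip
  db black
  sched→ast: ast black — skip
sched black
lexer gray
  log gray
    log→parser: parser black — skip
  log black
  lexer→codegen: codegen black — skip
  lexer→sched: sched black — skip
lexer black
Every edge goes to a white or black vertex — no back edge, so the graph is acyclic.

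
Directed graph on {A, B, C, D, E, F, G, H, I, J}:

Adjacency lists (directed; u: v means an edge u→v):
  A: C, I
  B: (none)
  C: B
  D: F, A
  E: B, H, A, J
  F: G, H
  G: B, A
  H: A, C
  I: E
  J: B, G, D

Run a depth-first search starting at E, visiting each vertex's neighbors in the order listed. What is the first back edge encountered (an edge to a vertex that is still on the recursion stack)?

DFS from E (visiting each vertex's neighbors in the order listed); mark gray on enter, black on exit:
E gray
  B gray
  B black
  H gray
    A gray
      C gray
        C→B: B black — skip
      C black
      I gray
        I→E: E is gray → back edge
First back edge: I → E.

I→E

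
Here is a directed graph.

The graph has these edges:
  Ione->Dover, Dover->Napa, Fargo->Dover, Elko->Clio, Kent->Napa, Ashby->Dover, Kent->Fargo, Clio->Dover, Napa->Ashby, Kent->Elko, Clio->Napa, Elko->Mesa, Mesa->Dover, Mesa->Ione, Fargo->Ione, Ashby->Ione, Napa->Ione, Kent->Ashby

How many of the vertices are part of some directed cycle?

A vertex is on a directed cycle iff it belongs to a strongly connected component of size ≥ 2 (or has a self-loop).
The vertices on cycles are {Ione, Napa, Ashby, Dover} — 4 in total.

4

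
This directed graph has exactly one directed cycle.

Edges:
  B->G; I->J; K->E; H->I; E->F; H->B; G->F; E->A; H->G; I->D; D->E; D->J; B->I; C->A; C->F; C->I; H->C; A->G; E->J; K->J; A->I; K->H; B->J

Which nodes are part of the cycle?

A, D, E, I

DFS with gray/black marking from E:
E gray
  F gray
  F black
  J gray
  J black
  A gray
    I gray
      D gray
        D→J: J black — skip
        D→E: E is gray → back edge
Back edge closes the cycle E → A → I → D → E; its vertices are {A, D, E, I}.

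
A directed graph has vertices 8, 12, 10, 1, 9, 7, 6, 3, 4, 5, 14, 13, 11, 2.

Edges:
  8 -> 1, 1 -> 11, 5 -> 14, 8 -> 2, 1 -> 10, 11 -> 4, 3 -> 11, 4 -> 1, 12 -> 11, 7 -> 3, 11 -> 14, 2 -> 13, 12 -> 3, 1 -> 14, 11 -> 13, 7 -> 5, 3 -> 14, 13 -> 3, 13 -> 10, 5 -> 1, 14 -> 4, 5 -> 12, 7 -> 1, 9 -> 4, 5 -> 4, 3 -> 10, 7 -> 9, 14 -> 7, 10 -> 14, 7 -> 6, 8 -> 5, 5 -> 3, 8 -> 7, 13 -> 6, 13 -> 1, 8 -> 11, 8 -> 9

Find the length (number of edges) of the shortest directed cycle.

For each vertex v, BFS finds the shortest path from v back to v.
The shortest such closed walk is 7 → 5 → 14 → 7, length 3.

3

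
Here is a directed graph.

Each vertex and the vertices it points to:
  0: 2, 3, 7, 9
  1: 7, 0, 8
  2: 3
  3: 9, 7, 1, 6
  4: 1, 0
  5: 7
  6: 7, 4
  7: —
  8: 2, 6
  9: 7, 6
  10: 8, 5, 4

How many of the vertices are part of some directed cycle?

8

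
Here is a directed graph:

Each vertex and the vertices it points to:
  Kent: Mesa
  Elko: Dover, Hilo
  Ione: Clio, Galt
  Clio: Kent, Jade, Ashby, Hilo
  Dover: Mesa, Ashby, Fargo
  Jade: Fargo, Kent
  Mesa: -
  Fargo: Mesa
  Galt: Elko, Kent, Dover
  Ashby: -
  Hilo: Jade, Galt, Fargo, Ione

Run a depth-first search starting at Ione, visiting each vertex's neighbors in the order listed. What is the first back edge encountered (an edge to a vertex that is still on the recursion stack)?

DFS from Ione (visiting each vertex's neighbors in the order listed); mark gray on enter, black on exit:
Ione gray
  Clio gray
    Kent gray
      Mesa gray
      Mesa black
    Kent black
    Jade gray
      Fargo gray
        Fargo→Mesa: Mesa black — skip
      Fargo black
      Jade→Kent: Kent black — skip
    Jade black
    Ashby gray
    Ashby black
    Hilo gray
      Hilo→Jade: Jade black — skip
      Galt gray
        Elko gray
          Dover gray
            Dover→Mesa: Mesa black — skip
            Dover→Ashby: Ashby black — skip
            Dover→Fargo: Fargo black — skip
          Dover black
          Elko→Hilo: Hilo is gray → back edge
First back edge: Elko → Hilo.

Elko→Hilo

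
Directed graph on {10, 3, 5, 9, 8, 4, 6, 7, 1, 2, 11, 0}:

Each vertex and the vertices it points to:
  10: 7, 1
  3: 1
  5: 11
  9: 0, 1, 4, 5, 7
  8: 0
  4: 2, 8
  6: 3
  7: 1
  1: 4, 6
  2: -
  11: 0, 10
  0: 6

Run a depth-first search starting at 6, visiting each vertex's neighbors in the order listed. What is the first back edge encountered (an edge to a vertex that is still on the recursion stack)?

0→6

DFS from 6 (visiting each vertex's neighbors in the order listed); mark gray on enter, black on exit:
6 gray
  3 gray
    1 gray
      4 gray
        2 gray
        2 black
        8 gray
          0 gray
            0→6: 6 is gray → back edge
First back edge: 0 → 6.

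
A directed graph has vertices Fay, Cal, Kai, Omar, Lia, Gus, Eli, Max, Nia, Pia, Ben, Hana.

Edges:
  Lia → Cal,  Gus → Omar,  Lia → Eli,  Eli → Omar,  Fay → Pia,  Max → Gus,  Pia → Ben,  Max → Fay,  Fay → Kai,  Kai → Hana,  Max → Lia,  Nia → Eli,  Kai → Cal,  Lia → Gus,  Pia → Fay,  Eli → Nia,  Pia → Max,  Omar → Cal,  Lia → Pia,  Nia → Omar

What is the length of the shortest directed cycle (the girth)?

2

For each vertex v, BFS finds the shortest path from v back to v.
The shortest such closed walk is Fay → Pia → Fay, length 2.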